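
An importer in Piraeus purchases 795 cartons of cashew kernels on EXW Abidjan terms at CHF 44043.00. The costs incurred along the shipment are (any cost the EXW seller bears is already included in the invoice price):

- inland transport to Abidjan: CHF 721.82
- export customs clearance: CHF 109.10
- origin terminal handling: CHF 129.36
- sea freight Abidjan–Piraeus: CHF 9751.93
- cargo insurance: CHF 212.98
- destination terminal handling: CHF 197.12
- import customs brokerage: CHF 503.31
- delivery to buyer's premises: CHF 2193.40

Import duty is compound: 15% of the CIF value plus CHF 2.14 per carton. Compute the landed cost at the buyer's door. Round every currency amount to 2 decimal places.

EXW: the seller makes goods available at their premises; the buyer bears all onward costs.
CIF value = EXW price + inland to port + export clearance + origin terminal + freight + insurance = 44043.00 + 721.82 + 109.10 + 129.36 + 9751.93 + 212.98 = 54968.19
Ad valorem component: 54968.19 × 15% = 8245.23
Specific component: 795 × 2.14 = 1701.30
Import duty = 8245.23 + 1701.30 = 9946.53
Buyer bears: inland to port 721.82 + export clearance 109.10 + origin terminal 129.36 + freight 9751.93 + insurance 212.98 + destination terminal 197.12 + brokerage 503.31 + delivery 2193.40 + duty 9946.53 = 23765.55
Landed cost = invoice 44043.00 + 23765.55 = 67808.55

Total landed cost: CHF 67808.55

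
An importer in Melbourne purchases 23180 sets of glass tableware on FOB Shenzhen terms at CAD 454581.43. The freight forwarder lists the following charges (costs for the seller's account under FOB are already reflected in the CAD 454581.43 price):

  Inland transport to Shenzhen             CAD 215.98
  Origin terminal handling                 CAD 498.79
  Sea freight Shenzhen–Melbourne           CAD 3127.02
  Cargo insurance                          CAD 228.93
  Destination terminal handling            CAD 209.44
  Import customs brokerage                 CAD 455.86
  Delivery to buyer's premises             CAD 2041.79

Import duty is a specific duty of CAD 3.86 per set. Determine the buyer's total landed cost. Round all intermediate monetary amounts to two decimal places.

Total landed cost: CAD 550119.27

FOB: the seller bears costs until goods are on board at the origin port; the buyer bears freight, insurance and all costs thereafter.
Already in the invoice (seller's account under FOB): inland to port, origin terminal — exclude.
CIF value = FOB price + freight + insurance = 454581.43 + 3127.02 + 228.93 = 457937.38
Import duty = 23180 × 3.86 = 89474.80
Buyer bears: freight 3127.02 + insurance 228.93 + destination terminal 209.44 + brokerage 455.86 + delivery 2041.79 + duty 89474.80 = 95537.84
Landed cost = invoice 454581.43 + 95537.84 = 550119.27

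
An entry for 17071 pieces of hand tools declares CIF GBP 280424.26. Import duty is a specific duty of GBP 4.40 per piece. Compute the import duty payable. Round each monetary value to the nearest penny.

Import duty: GBP 75112.40

Import duty = 17071 × 4.40 = 75112.40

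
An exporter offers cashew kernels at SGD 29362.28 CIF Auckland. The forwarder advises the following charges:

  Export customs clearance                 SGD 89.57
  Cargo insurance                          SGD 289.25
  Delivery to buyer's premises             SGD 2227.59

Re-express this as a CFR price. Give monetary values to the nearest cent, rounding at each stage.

CFR price: SGD 29073.03

Not relevant to the conversion: export clearance — on the seller under both CIF and CFR; already in the CIF price and stays in the CFR price. delivery — on the buyer under both terms; not part of either seller's price.
From CIF to CFR, the seller no longer bears: insurance.
CFR price = 29362.28 − 289.25 = 29073.03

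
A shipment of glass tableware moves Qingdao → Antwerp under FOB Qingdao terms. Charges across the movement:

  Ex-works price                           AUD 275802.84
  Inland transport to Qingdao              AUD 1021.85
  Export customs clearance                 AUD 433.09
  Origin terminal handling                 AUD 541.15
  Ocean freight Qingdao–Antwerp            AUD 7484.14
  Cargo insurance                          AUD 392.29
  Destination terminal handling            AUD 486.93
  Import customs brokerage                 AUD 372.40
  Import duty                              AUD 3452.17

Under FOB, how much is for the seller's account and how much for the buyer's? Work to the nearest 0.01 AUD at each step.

Seller: AUD 277798.93; buyer: AUD 12187.93

FOB: the seller bears costs until goods are on board at the origin port; the buyer bears freight, insurance and all costs thereafter.
Seller's account: goods 275802.84 + inland to port 1021.85 + export clearance 433.09 + origin terminal 541.15 = 277798.93
Buyer's account: freight 7484.14 + insurance 392.29 + destination terminal 486.93 + brokerage 372.40 + duty 3452.17 = 12187.93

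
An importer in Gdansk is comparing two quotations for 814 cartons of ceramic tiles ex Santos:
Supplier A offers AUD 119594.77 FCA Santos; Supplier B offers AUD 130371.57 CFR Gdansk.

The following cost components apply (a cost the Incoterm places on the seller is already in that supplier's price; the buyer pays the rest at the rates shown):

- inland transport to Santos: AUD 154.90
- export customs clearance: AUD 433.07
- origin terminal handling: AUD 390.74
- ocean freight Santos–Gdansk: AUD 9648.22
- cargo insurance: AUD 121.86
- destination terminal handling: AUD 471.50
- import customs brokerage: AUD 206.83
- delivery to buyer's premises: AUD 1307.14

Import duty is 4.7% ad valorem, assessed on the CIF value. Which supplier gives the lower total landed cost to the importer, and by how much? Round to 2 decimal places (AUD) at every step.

Supplier A (FCA):
CIF value = FCA price + origin terminal + freight + insurance = 119594.77 + 390.74 + 9648.22 + 121.86 = 129755.59
Import duty = 129755.59 × 4.7% = 6098.51
Buyer bears (A): 390.74 + 9648.22 + 121.86 + 471.50 + 206.83 + 1307.14 = 12146.29
Landed cost (A) = invoice 119594.77 + 12146.29 + duty 6098.51 = 137839.57
Supplier B (CFR):
CIF value = CFR price + insurance = 130371.57 + 121.86 = 130493.43
Import duty = 130493.43 × 4.7% = 6133.19
Buyer bears (B): 121.86 + 471.50 + 206.83 + 1307.14 = 2107.33
Landed cost (B) = invoice 130371.57 + 2107.33 + duty 6133.19 = 138612.09
Difference = |137839.57 − 138612.09| = 772.52

Supplier A is cheaper by AUD 772.52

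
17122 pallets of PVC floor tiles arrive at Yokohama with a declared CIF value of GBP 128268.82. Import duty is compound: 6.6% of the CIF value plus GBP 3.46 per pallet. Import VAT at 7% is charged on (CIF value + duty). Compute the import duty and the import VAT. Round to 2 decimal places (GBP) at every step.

Import duty: GBP 67707.86; import VAT: GBP 13718.37

Ad valorem component: 128268.82 × 6.6% = 8465.74
Specific component: 17122 × 3.46 = 59242.12
Import duty = 8465.74 + 59242.12 = 67707.86
VAT base = CIF + duty = 128268.82 + 67707.86 = 195976.68
Import VAT = 195976.68 × 7% = 13718.37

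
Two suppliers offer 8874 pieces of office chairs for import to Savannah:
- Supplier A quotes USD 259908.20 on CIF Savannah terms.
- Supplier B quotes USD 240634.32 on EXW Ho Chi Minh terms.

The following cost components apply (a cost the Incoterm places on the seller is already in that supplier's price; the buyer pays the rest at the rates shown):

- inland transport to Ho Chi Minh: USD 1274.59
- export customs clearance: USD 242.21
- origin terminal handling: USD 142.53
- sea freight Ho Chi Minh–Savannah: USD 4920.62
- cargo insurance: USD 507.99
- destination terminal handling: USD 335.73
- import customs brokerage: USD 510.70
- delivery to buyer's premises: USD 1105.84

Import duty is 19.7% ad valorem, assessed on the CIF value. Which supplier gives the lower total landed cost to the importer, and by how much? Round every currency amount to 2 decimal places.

Supplier A (CIF):
The CIF price already equals the CIF value: 259908.20
Import duty = 259908.20 × 19.7% = 51201.92
Buyer bears (A): 335.73 + 510.70 + 1105.84 = 1952.27
Landed cost (A) = invoice 259908.20 + 1952.27 + duty 51201.92 = 313062.39
Supplier B (EXW):
CIF value = EXW price + inland to port + export clearance + origin terminal + freight + insurance = 240634.32 + 1274.59 + 242.21 + 142.53 + 4920.62 + 507.99 = 247722.26
Import duty = 247722.26 × 19.7% = 48801.29
Buyer bears (B): 1274.59 + 242.21 + 142.53 + 4920.62 + 507.99 + 335.73 + 510.70 + 1105.84 = 9040.21
Landed cost (B) = invoice 240634.32 + 9040.21 + duty 48801.29 = 298475.82
Difference = |313062.39 − 298475.82| = 14586.57

Supplier B is cheaper by USD 14586.57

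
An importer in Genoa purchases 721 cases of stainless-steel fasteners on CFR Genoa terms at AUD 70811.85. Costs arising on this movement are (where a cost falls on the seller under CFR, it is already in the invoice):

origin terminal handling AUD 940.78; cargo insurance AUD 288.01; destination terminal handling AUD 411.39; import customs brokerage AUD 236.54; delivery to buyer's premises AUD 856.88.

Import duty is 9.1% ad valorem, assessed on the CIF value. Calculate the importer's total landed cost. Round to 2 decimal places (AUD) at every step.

Total landed cost: AUD 79074.76

CFR: the seller pays costs through ocean freight to the destination port, but not insurance.
Already in the invoice (seller's account under CFR): origin terminal — exclude.
CIF value = CFR price + insurance = 70811.85 + 288.01 = 71099.86
Import duty = 71099.86 × 9.1% = 6470.09
Buyer bears: insurance 288.01 + destination terminal 411.39 + brokerage 236.54 + delivery 856.88 + duty 6470.09 = 8262.91
Landed cost = invoice 70811.85 + 8262.91 = 79074.76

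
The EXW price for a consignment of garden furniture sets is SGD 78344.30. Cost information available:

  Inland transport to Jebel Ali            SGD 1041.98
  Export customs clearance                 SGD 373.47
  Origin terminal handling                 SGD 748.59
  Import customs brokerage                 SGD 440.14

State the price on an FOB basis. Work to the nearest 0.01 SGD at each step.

FOB price: SGD 80508.34

Not relevant to the conversion: brokerage — on the buyer under both terms; not part of either seller's price.
From EXW to FOB, the seller additionally bears: inland to port, export clearance, origin terminal.
FOB price = 78344.30 + 1041.98 + 373.47 + 748.59 = 80508.34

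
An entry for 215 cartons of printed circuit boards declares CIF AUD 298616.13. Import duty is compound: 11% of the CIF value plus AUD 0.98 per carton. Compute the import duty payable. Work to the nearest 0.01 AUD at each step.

Import duty: AUD 33058.47

Ad valorem component: 298616.13 × 11% = 32847.77
Specific component: 215 × 0.98 = 210.70
Import duty = 32847.77 + 210.70 = 33058.47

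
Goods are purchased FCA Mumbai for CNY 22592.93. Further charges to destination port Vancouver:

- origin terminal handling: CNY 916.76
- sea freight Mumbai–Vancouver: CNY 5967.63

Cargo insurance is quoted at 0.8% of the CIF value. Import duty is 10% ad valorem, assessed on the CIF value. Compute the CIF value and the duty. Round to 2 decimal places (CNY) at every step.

CIF value: CNY 29715.04; import duty: CNY 2971.50

Let C be the CIF value. C = FCA price + pre-shipment costs + freight + 0.8% × C
C − 0.8% × C = 22592.93 + 916.76 + 5967.63
0.992 × C = 29477.32
C = 29477.32 / 0.992 = 29715.04
Insurance premium = 0.8% × 29715.04 = 237.72
Import duty = 29715.04 × 10% = 2971.50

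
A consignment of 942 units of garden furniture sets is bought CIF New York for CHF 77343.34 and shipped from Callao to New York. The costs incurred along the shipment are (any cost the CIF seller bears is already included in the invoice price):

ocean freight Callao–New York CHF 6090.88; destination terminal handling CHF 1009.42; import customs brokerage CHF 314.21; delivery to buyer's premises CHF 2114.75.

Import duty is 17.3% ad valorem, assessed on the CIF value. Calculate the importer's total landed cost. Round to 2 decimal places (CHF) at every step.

CIF: the seller pays costs through ocean freight and marine insurance to the destination port.
Already in the invoice (seller's account under CIF): freight — exclude.
The CIF price already equals the CIF value: 77343.34
Import duty = 77343.34 × 17.3% = 13380.40
Buyer bears: destination terminal 1009.42 + brokerage 314.21 + delivery 2114.75 + duty 13380.40 = 16818.78
Landed cost = invoice 77343.34 + 16818.78 = 94162.12

Total landed cost: CHF 94162.12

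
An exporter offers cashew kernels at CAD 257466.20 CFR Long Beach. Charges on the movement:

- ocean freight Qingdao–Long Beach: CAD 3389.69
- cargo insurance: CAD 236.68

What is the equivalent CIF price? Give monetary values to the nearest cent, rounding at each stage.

CIF price: CAD 257702.88

Not relevant to the conversion: freight — on the seller under both CFR and CIF; already in the CFR price and stays in the CIF price.
From CFR to CIF, the seller additionally bears: insurance.
CIF price = 257466.20 + 236.68 = 257702.88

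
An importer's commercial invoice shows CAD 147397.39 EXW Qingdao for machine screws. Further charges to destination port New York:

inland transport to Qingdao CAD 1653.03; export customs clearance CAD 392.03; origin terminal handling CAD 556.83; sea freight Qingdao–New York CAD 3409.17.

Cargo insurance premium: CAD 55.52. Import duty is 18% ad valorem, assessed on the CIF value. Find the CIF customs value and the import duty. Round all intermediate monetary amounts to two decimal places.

CIF value: CAD 153463.97; import duty: CAD 27623.51

CIF = EXW price + pre-shipment costs + freight + insurance
CIF = 147397.39 + 1653.03 + 392.03 + 556.83 + 3409.17 + 55.52 = 153463.97
Import duty = 153463.97 × 18% = 27623.51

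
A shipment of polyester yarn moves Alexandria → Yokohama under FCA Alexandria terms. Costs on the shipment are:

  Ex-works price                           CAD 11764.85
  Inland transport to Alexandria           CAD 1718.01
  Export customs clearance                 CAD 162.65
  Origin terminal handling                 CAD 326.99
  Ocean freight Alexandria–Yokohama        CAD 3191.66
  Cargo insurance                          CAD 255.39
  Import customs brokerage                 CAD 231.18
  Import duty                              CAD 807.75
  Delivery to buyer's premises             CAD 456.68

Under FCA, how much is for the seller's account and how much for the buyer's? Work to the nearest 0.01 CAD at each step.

FCA: the seller delivers export-cleared goods to the carrier; the buyer bears costs from that point.
Seller's account: goods 11764.85 + inland to port 1718.01 + export clearance 162.65 = 13645.51
Buyer's account: origin terminal 326.99 + freight 3191.66 + insurance 255.39 + brokerage 231.18 + duty 807.75 + delivery 456.68 = 5269.65

Seller: CAD 13645.51; buyer: CAD 5269.65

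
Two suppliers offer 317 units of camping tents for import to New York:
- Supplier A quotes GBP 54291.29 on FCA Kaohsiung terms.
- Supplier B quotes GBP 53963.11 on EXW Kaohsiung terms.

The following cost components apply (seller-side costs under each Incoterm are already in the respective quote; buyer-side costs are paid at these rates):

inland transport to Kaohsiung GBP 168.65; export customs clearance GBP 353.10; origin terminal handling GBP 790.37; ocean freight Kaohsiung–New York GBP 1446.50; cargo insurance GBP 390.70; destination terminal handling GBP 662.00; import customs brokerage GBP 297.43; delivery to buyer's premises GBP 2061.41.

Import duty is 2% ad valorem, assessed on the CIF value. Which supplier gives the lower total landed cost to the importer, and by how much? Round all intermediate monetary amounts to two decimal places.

Supplier A (FCA):
CIF value = FCA price + origin terminal + freight + insurance = 54291.29 + 790.37 + 1446.50 + 390.70 = 56918.86
Import duty = 56918.86 × 2% = 1138.38
Buyer bears (A): 790.37 + 1446.50 + 390.70 + 662.00 + 297.43 + 2061.41 = 5648.41
Landed cost (A) = invoice 54291.29 + 5648.41 + duty 1138.38 = 61078.08
Supplier B (EXW):
CIF value = EXW price + inland to port + export clearance + origin terminal + freight + insurance = 53963.11 + 168.65 + 353.10 + 790.37 + 1446.50 + 390.70 = 57112.43
Import duty = 57112.43 × 2% = 1142.25
Buyer bears (B): 168.65 + 353.10 + 790.37 + 1446.50 + 390.70 + 662.00 + 297.43 + 2061.41 = 6170.16
Landed cost (B) = invoice 53963.11 + 6170.16 + duty 1142.25 = 61275.52
Difference = |61078.08 − 61275.52| = 197.44

Supplier A is cheaper by GBP 197.44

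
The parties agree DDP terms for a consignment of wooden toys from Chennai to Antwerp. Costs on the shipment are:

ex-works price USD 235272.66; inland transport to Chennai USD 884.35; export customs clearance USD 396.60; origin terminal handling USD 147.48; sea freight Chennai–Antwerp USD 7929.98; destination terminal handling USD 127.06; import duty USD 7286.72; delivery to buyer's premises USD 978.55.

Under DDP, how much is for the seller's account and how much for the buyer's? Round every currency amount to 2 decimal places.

DDP: the seller bears all costs including import duty.
Seller's account: goods 235272.66 + inland to port 884.35 + export clearance 396.60 + origin terminal 147.48 + freight 7929.98 + destination terminal 127.06 + duty 7286.72 + delivery 978.55 = 253023.40
Buyer's account: 0.00

Seller: USD 253023.40; buyer: USD 0.00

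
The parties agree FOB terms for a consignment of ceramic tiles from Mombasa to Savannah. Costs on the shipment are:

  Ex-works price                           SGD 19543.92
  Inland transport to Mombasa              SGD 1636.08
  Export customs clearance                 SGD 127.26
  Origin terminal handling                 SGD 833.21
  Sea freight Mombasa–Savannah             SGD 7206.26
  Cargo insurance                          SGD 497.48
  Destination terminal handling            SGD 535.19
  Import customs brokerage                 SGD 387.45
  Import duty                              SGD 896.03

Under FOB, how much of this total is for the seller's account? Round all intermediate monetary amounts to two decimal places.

FOB: the seller bears costs until goods are on board at the origin port; the buyer bears freight, insurance and all costs thereafter.
Seller's account: goods 19543.92 + inland to port 1636.08 + export clearance 127.26 + origin terminal 833.21 = 22140.47
Buyer's account: freight 7206.26 + insurance 497.48 + destination terminal 535.19 + brokerage 387.45 + duty 896.03 = 9522.41

Seller's account: SGD 22140.47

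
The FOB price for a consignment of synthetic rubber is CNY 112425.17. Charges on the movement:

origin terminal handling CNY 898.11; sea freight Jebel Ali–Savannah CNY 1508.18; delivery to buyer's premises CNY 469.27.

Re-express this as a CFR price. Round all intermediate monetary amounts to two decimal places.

Not relevant to the conversion: origin terminal — on the seller under both FOB and CFR; already in the FOB price and stays in the CFR price. delivery — on the buyer under both terms; not part of either seller's price.
From FOB to CFR, the seller additionally bears: freight.
CFR price = 112425.17 + 1508.18 = 113933.35

CFR price: CNY 113933.35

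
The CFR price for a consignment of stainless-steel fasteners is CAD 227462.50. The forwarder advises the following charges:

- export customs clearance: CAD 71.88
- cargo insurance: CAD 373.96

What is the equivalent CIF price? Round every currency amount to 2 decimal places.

CIF price: CAD 227836.46

Not relevant to the conversion: export clearance — on the seller under both CFR and CIF; already in the CFR price and stays in the CIF price.
From CFR to CIF, the seller additionally bears: insurance.
CIF price = 227462.50 + 373.96 = 227836.46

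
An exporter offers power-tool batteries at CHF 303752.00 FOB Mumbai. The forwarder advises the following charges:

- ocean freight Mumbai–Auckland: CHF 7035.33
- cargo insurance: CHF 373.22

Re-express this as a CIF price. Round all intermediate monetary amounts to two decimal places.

CIF price: CHF 311160.55

From FOB to CIF, the seller additionally bears: freight, insurance.
CIF price = 303752.00 + 7035.33 + 373.22 = 311160.55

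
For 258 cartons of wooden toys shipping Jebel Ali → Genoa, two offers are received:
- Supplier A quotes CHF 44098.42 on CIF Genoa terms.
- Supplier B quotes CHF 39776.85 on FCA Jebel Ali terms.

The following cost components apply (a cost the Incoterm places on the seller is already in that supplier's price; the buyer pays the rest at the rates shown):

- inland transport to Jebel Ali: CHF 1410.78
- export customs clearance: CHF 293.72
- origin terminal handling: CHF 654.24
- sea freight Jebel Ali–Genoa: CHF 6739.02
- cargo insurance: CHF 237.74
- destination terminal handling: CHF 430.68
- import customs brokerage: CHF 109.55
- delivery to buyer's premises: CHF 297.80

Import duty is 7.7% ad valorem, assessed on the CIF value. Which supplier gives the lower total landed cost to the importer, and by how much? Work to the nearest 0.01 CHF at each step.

Supplier A is cheaper by CHF 3564.25

Supplier A (CIF):
The CIF price already equals the CIF value: 44098.42
Import duty = 44098.42 × 7.7% = 3395.58
Buyer bears (A): 430.68 + 109.55 + 297.80 = 838.03
Landed cost (A) = invoice 44098.42 + 838.03 + duty 3395.58 = 48332.03
Supplier B (FCA):
CIF value = FCA price + origin terminal + freight + insurance = 39776.85 + 654.24 + 6739.02 + 237.74 = 47407.85
Import duty = 47407.85 × 7.7% = 3650.40
Buyer bears (B): 654.24 + 6739.02 + 237.74 + 430.68 + 109.55 + 297.80 = 8469.03
Landed cost (B) = invoice 39776.85 + 8469.03 + duty 3650.40 = 51896.28
Difference = |48332.03 − 51896.28| = 3564.25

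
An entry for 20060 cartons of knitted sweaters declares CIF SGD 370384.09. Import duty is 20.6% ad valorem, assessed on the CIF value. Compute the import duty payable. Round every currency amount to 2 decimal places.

Import duty = 370384.09 × 20.6% = 76299.12

Import duty: SGD 76299.12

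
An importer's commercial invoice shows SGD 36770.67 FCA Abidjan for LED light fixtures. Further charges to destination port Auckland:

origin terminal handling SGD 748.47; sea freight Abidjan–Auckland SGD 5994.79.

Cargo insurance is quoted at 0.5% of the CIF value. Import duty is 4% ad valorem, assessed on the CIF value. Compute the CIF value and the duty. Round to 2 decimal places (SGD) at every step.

CIF value: SGD 43732.59; import duty: SGD 1749.30

Let C be the CIF value. C = FCA price + pre-shipment costs + freight + 0.5% × C
C − 0.5% × C = 36770.67 + 748.47 + 5994.79
0.995 × C = 43513.93
C = 43513.93 / 0.995 = 43732.59
Insurance premium = 0.5% × 43732.59 = 218.66
Import duty = 43732.59 × 4% = 1749.30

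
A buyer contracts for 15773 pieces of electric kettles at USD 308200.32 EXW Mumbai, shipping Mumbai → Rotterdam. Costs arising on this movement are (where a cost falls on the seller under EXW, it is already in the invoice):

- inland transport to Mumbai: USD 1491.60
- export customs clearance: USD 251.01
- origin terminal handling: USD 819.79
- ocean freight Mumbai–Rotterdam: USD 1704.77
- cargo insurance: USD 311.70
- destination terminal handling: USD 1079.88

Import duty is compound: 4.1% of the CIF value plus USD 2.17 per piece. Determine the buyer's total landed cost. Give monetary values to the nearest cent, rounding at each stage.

Total landed cost: USD 360910.43

EXW: the seller makes goods available at their premises; the buyer bears all onward costs.
CIF value = EXW price + inland to port + export clearance + origin terminal + freight + insurance = 308200.32 + 1491.60 + 251.01 + 819.79 + 1704.77 + 311.70 = 312779.19
Ad valorem component: 312779.19 × 4.1% = 12823.95
Specific component: 15773 × 2.17 = 34227.41
Import duty = 12823.95 + 34227.41 = 47051.36
Buyer bears: inland to port 1491.60 + export clearance 251.01 + origin terminal 819.79 + freight 1704.77 + insurance 311.70 + destination terminal 1079.88 + duty 47051.36 = 52710.11
Landed cost = invoice 308200.32 + 52710.11 = 360910.43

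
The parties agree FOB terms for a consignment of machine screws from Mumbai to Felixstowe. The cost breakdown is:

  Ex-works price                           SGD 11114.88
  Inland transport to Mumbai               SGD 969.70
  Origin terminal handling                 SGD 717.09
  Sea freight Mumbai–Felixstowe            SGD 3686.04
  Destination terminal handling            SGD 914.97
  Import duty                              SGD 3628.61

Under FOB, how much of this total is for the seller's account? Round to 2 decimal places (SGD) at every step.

FOB: the seller bears costs until goods are on board at the origin port; the buyer bears freight, insurance and all costs thereafter.
Seller's account: goods 11114.88 + inland to port 969.70 + origin terminal 717.09 = 12801.67
Buyer's account: freight 3686.04 + destination terminal 914.97 + duty 3628.61 = 8229.62

Seller's account: SGD 12801.67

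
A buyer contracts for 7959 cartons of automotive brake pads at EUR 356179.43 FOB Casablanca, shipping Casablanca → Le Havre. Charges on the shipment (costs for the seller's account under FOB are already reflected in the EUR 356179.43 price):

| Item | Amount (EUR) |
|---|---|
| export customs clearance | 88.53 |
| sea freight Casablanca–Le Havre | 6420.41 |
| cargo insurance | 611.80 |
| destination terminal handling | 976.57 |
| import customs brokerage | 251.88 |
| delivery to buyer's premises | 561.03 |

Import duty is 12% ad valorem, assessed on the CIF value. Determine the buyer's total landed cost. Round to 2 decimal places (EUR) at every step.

FOB: the seller bears costs until goods are on board at the origin port; the buyer bears freight, insurance and all costs thereafter.
Already in the invoice (seller's account under FOB): export clearance — exclude.
CIF value = FOB price + freight + insurance = 356179.43 + 6420.41 + 611.80 = 363211.64
Import duty = 363211.64 × 12% = 43585.40
Buyer bears: freight 6420.41 + insurance 611.80 + destination terminal 976.57 + brokerage 251.88 + delivery 561.03 + duty 43585.40 = 52407.09
Landed cost = invoice 356179.43 + 52407.09 = 408586.52

Total landed cost: EUR 408586.52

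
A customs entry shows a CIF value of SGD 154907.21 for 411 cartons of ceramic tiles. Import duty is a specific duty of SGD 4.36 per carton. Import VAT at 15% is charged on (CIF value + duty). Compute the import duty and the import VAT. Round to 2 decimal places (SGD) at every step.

Import duty = 411 × 4.36 = 1791.96
VAT base = CIF + duty = 154907.21 + 1791.96 = 156699.17
Import VAT = 156699.17 × 15% = 23504.88

Import duty: SGD 1791.96; import VAT: SGD 23504.88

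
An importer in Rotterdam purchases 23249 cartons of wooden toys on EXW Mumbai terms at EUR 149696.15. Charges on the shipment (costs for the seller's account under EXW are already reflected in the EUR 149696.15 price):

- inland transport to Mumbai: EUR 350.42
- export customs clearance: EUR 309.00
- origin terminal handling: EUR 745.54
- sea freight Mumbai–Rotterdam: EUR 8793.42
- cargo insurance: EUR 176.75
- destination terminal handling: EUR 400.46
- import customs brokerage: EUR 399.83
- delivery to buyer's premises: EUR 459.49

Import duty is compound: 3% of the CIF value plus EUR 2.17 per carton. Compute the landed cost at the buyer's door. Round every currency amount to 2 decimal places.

EXW: the seller makes goods available at their premises; the buyer bears all onward costs.
CIF value = EXW price + inland to port + export clearance + origin terminal + freight + insurance = 149696.15 + 350.42 + 309.00 + 745.54 + 8793.42 + 176.75 = 160071.28
Ad valorem component: 160071.28 × 3% = 4802.14
Specific component: 23249 × 2.17 = 50450.33
Import duty = 4802.14 + 50450.33 = 55252.47
Buyer bears: inland to port 350.42 + export clearance 309.00 + origin terminal 745.54 + freight 8793.42 + insurance 176.75 + destination terminal 400.46 + brokerage 399.83 + delivery 459.49 + duty 55252.47 = 66887.38
Landed cost = invoice 149696.15 + 66887.38 = 216583.53

Total landed cost: EUR 216583.53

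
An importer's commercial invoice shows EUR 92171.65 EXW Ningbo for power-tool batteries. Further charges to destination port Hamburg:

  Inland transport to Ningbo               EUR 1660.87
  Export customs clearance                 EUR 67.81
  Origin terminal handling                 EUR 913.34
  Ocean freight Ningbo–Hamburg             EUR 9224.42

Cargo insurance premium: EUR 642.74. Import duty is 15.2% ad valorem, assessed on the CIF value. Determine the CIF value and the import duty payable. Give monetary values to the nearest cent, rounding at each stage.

CIF value: EUR 104680.83; import duty: EUR 15911.49

CIF = EXW price + pre-shipment costs + freight + insurance
CIF = 92171.65 + 1660.87 + 67.81 + 913.34 + 9224.42 + 642.74 = 104680.83
Import duty = 104680.83 × 15.2% = 15911.49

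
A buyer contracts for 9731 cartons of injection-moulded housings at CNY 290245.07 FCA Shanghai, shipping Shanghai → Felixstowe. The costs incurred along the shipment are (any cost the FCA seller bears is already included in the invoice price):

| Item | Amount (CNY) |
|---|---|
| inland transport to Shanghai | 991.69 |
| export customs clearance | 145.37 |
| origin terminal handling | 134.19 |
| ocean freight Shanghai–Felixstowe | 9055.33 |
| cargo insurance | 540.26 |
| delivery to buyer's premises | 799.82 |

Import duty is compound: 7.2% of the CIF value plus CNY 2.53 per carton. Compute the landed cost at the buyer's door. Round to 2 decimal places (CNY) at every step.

Total landed cost: CNY 346992.29

FCA: the seller delivers export-cleared goods to the carrier; the buyer bears costs from that point.
Already in the invoice (seller's account under FCA): inland to port, export clearance — exclude.
CIF value = FCA price + origin terminal + freight + insurance = 290245.07 + 134.19 + 9055.33 + 540.26 = 299974.85
Ad valorem component: 299974.85 × 7.2% = 21598.19
Specific component: 9731 × 2.53 = 24619.43
Import duty = 21598.19 + 24619.43 = 46217.62
Buyer bears: origin terminal 134.19 + freight 9055.33 + insurance 540.26 + delivery 799.82 + duty 46217.62 = 56747.22
Landed cost = invoice 290245.07 + 56747.22 = 346992.29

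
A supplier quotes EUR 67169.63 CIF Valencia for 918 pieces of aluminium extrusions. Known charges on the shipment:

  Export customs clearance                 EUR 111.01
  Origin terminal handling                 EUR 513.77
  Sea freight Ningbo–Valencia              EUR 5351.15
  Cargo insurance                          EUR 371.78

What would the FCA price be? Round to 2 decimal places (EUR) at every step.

Not relevant to the conversion: export clearance — on the seller under both CIF and FCA; already in the CIF price and stays in the FCA price.
From CIF to FCA, the seller no longer bears: origin terminal, freight, insurance.
FCA price = 67169.63 − 513.77 − 5351.15 − 371.78 = 60932.93

FCA price: EUR 60932.93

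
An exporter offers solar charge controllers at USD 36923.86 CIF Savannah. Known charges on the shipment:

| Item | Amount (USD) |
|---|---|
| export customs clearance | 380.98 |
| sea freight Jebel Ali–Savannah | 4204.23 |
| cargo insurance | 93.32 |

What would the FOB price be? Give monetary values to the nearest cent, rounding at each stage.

FOB price: USD 32626.31

Not relevant to the conversion: export clearance — on the seller under both CIF and FOB; already in the CIF price and stays in the FOB price.
From CIF to FOB, the seller no longer bears: freight, insurance.
FOB price = 36923.86 − 4204.23 − 93.32 = 32626.31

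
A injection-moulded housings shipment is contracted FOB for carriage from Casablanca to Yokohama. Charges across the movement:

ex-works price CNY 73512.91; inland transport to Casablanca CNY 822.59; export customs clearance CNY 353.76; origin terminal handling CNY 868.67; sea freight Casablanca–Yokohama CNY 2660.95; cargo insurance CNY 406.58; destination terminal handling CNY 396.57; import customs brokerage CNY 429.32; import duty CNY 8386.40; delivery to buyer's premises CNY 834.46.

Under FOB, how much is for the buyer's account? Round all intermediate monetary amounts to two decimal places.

FOB: the seller bears costs until goods are on board at the origin port; the buyer bears freight, insurance and all costs thereafter.
Seller's account: goods 73512.91 + inland to port 822.59 + export clearance 353.76 + origin terminal 868.67 = 75557.93
Buyer's account: freight 2660.95 + insurance 406.58 + destination terminal 396.57 + brokerage 429.32 + duty 8386.40 + delivery 834.46 = 13114.28

Buyer's account: CNY 13114.28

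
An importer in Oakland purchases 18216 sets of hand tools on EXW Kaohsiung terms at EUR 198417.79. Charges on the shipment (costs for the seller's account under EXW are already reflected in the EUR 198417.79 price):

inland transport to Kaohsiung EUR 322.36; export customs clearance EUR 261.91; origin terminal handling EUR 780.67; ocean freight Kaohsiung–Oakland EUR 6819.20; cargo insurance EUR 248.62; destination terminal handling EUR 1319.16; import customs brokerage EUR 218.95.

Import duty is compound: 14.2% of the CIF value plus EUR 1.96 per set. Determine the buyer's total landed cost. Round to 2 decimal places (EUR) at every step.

Total landed cost: EUR 273464.80

EXW: the seller makes goods available at their premises; the buyer bears all onward costs.
CIF value = EXW price + inland to port + export clearance + origin terminal + freight + insurance = 198417.79 + 322.36 + 261.91 + 780.67 + 6819.20 + 248.62 = 206850.55
Ad valorem component: 206850.55 × 14.2% = 29372.78
Specific component: 18216 × 1.96 = 35703.36
Import duty = 29372.78 + 35703.36 = 65076.14
Buyer bears: inland to port 322.36 + export clearance 261.91 + origin terminal 780.67 + freight 6819.20 + insurance 248.62 + destination terminal 1319.16 + brokerage 218.95 + duty 65076.14 = 75047.01
Landed cost = invoice 198417.79 + 75047.01 = 273464.80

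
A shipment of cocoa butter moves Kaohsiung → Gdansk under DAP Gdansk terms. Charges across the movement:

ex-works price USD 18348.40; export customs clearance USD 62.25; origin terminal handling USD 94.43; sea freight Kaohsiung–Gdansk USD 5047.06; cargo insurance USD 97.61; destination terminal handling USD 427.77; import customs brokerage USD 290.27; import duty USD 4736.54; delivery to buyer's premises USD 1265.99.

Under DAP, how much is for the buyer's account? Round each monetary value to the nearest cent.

DAP: the seller bears all costs to the named destination except import duty and clearance.
Seller's account: goods 18348.40 + export clearance 62.25 + origin terminal 94.43 + freight 5047.06 + insurance 97.61 + destination terminal 427.77 + delivery 1265.99 = 25343.51
Buyer's account: brokerage 290.27 + duty 4736.54 = 5026.81

Buyer's account: USD 5026.81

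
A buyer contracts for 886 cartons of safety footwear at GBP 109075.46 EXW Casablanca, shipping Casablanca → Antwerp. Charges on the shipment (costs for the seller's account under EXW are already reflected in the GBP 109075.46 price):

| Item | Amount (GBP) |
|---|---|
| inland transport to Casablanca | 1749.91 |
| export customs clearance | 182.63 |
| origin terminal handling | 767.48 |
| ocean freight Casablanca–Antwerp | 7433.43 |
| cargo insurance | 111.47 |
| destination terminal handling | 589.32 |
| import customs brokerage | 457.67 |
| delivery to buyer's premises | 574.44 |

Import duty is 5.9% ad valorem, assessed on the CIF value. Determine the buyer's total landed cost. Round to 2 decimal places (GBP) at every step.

EXW: the seller makes goods available at their premises; the buyer bears all onward costs.
CIF value = EXW price + inland to port + export clearance + origin terminal + freight + insurance = 109075.46 + 1749.91 + 182.63 + 767.48 + 7433.43 + 111.47 = 119320.38
Import duty = 119320.38 × 5.9% = 7039.90
Buyer bears: inland to port 1749.91 + export clearance 182.63 + origin terminal 767.48 + freight 7433.43 + insurance 111.47 + destination terminal 589.32 + brokerage 457.67 + delivery 574.44 + duty 7039.90 = 18906.25
Landed cost = invoice 109075.46 + 18906.25 = 127981.71

Total landed cost: GBP 127981.71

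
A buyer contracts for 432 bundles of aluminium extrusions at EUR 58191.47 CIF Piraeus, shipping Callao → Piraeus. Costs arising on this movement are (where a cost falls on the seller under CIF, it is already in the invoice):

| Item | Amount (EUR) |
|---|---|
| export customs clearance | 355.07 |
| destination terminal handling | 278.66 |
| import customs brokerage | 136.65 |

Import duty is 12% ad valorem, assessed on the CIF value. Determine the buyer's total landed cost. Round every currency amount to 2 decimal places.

Total landed cost: EUR 65589.76

CIF: the seller pays costs through ocean freight and marine insurance to the destination port.
Already in the invoice (seller's account under CIF): export clearance — exclude.
The CIF price already equals the CIF value: 58191.47
Import duty = 58191.47 × 12% = 6982.98
Buyer bears: destination terminal 278.66 + brokerage 136.65 + duty 6982.98 = 7398.29
Landed cost = invoice 58191.47 + 7398.29 = 65589.76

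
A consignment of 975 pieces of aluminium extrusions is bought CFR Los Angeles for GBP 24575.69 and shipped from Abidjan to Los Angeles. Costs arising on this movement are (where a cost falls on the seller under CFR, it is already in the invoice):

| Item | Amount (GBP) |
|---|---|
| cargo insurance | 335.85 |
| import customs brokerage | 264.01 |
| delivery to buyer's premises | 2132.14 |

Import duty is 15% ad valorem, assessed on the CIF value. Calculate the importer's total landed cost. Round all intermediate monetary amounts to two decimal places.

Total landed cost: GBP 31044.42

CFR: the seller pays costs through ocean freight to the destination port, but not insurance.
CIF value = CFR price + insurance = 24575.69 + 335.85 = 24911.54
Import duty = 24911.54 × 15% = 3736.73
Buyer bears: insurance 335.85 + brokerage 264.01 + delivery 2132.14 + duty 3736.73 = 6468.73
Landed cost = invoice 24575.69 + 6468.73 = 31044.42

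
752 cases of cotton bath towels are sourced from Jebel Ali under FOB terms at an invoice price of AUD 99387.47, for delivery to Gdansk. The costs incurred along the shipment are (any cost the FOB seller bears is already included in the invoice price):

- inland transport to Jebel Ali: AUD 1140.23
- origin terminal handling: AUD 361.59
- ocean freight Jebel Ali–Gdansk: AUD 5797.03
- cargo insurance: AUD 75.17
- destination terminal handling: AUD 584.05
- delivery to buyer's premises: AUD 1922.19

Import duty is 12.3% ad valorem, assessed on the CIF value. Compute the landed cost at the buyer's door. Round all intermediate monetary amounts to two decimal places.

FOB: the seller bears costs until goods are on board at the origin port; the buyer bears freight, insurance and all costs thereafter.
Already in the invoice (seller's account under FOB): inland to port, origin terminal — exclude.
CIF value = FOB price + freight + insurance = 99387.47 + 5797.03 + 75.17 = 105259.67
Import duty = 105259.67 × 12.3% = 12946.94
Buyer bears: freight 5797.03 + insurance 75.17 + destination terminal 584.05 + delivery 1922.19 + duty 12946.94 = 21325.38
Landed cost = invoice 99387.47 + 21325.38 = 120712.85

Total landed cost: AUD 120712.85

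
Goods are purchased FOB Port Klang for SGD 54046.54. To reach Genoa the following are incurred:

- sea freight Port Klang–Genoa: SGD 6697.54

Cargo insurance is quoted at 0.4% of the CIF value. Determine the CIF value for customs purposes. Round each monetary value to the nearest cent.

CIF value: SGD 60988.03

Let C be the CIF value. C = FOB price + freight + 0.4% × C
C − 0.4% × C = 54046.54 + 6697.54
0.996 × C = 60744.08
C = 60744.08 / 0.996 = 60988.03
Insurance premium = 0.4% × 60988.03 = 243.95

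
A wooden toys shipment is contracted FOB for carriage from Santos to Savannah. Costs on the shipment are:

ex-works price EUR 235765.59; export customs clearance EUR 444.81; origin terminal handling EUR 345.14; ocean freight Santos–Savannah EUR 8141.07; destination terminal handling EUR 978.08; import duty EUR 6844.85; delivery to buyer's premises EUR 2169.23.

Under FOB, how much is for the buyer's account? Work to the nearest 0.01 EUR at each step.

FOB: the seller bears costs until goods are on board at the origin port; the buyer bears freight, insurance and all costs thereafter.
Seller's account: goods 235765.59 + export clearance 444.81 + origin terminal 345.14 = 236555.54
Buyer's account: freight 8141.07 + destination terminal 978.08 + duty 6844.85 + delivery 2169.23 = 18133.23

Buyer's account: EUR 18133.23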